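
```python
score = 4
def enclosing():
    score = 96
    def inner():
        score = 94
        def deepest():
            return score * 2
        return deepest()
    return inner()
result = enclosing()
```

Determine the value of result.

Step 1: deepest() looks up score through LEGB: not local, finds score = 94 in enclosing inner().
Step 2: Returns 94 * 2 = 188.
Step 3: result = 188

The answer is 188.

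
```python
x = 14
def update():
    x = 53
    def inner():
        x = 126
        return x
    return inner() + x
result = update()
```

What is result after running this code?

Step 1: update() has local x = 53. inner() has local x = 126.
Step 2: inner() returns its local x = 126.
Step 3: update() returns 126 + its own x (53) = 179

The answer is 179.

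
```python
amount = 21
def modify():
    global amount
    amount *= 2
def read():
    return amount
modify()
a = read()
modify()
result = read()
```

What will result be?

Step 1: amount = 21.
Step 2: First modify(): amount = 21 * 2 = 42.
Step 3: Second modify(): amount = 42 * 2 = 84.
Step 4: read() returns 84

The answer is 84.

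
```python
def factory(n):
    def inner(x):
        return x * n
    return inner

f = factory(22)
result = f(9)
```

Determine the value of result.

Step 1: factory(22) creates a closure capturing n = 22.
Step 2: f(9) computes 9 * 22 = 198.
Step 3: result = 198

The answer is 198.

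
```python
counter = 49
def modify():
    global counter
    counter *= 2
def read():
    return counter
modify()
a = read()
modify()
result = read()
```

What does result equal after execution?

Step 1: counter = 49.
Step 2: First modify(): counter = 49 * 2 = 98.
Step 3: Second modify(): counter = 98 * 2 = 196.
Step 4: read() returns 196

The answer is 196.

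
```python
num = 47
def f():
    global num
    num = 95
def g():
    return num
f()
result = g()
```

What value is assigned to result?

Step 1: num = 47.
Step 2: f() sets global num = 95.
Step 3: g() reads global num = 95. result = 95

The answer is 95.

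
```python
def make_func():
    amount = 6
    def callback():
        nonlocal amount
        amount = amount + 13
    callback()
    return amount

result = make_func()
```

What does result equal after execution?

Step 1: make_func() sets amount = 6.
Step 2: callback() uses nonlocal to modify amount in make_func's scope: amount = 6 + 13 = 19.
Step 3: make_func() returns the modified amount = 19

The answer is 19.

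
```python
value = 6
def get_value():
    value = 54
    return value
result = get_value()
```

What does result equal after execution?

Step 1: Global value = 6.
Step 2: get_value() creates local value = 54, shadowing the global.
Step 3: Returns local value = 54. result = 54

The answer is 54.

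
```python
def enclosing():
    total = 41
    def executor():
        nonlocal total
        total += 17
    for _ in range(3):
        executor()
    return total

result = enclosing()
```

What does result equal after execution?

Step 1: total = 41.
Step 2: executor() is called 3 times in a loop, each adding 17 via nonlocal.
Step 3: total = 41 + 17 * 3 = 92

The answer is 92.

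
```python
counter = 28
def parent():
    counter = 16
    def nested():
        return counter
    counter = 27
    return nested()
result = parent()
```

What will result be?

Step 1: parent() sets counter = 16, then later counter = 27.
Step 2: nested() is called after counter is reassigned to 27. Closures capture variables by reference, not by value.
Step 3: result = 27

The answer is 27.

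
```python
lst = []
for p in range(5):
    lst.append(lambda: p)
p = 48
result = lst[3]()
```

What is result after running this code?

Step 1: Lambdas capture the variable p by reference, not by value.
Step 2: After the loop, p is reassigned to 48.
Step 3: lst[3]() looks up the current p = 48. result = 48

The answer is 48.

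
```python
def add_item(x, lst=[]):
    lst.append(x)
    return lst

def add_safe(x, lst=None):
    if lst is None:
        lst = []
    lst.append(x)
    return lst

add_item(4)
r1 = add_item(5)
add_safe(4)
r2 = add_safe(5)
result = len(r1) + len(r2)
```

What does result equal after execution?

Step 1: add_item shares mutable default: after 2 calls, lst = [4, 5], len = 2.
Step 2: add_safe creates fresh list each time: r2 = [5], len = 1.
Step 3: result = 2 + 1 = 3

The answer is 3.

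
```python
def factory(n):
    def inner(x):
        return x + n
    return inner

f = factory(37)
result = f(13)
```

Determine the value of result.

Step 1: factory(37) creates a closure that captures n = 37.
Step 2: f(13) calls the closure with x = 13, returning 13 + 37 = 50.
Step 3: result = 50

The answer is 50.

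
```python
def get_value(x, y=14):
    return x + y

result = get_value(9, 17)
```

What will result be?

Step 1: get_value(9, 17) overrides default y with 17.
Step 2: Returns 9 + 17 = 26.
Step 3: result = 26

The answer is 26.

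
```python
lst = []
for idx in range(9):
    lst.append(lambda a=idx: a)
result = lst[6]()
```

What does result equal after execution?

Step 1: Default argument a=idx captures idx's value at each iteration.
Step 2: lst[6] captured a = 6 when idx was 6.
Step 3: result = 6

The answer is 6.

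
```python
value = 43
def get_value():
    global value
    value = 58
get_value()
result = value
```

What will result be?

Step 1: value = 43 globally.
Step 2: get_value() declares global value and sets it to 58.
Step 3: After get_value(), global value = 58. result = 58

The answer is 58.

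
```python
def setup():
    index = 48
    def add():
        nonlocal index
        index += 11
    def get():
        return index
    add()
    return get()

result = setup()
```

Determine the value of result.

Step 1: index = 48. add() modifies it via nonlocal, get() reads it.
Step 2: add() makes index = 48 + 11 = 59.
Step 3: get() returns 59. result = 59

The answer is 59.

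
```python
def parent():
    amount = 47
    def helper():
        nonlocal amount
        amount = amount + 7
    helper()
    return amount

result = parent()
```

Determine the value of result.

Step 1: parent() sets amount = 47.
Step 2: helper() uses nonlocal to modify amount in parent's scope: amount = 47 + 7 = 54.
Step 3: parent() returns the modified amount = 54

The answer is 54.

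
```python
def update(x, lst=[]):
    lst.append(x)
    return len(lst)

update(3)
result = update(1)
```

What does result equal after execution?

Step 1: Mutable default list persists between calls.
Step 2: First call: lst = [3], len = 1. Second call: lst = [3, 1], len = 2.
Step 3: result = 2

The answer is 2.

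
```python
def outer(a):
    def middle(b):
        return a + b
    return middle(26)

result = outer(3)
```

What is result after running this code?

Step 1: outer(3) passes a = 3.
Step 2: middle(26) has b = 26, reads a = 3 from enclosing.
Step 3: result = 3 + 26 = 29

The answer is 29.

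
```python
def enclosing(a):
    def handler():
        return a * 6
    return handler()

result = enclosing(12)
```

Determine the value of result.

Step 1: enclosing(12) binds parameter a = 12.
Step 2: handler() accesses a = 12 from enclosing scope.
Step 3: result = 12 * 6 = 72

The answer is 72.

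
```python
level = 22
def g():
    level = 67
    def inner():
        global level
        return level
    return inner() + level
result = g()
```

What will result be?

Step 1: Global level = 22. g() shadows with local level = 67.
Step 2: inner() uses global keyword, so inner() returns global level = 22.
Step 3: g() returns 22 + 67 = 89

The answer is 89.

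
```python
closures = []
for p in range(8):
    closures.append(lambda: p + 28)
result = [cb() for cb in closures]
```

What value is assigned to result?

Step 1: All lambdas capture p by reference. After the loop, p = 7.
Step 2: Each call returns 7 + 28 = 35.
Step 3: result = [35, 35, 35, 35, 35, 35, 35, 35]

The answer is [35, 35, 35, 35, 35, 35, 35, 35].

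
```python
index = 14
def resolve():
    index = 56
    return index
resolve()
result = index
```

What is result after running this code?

Step 1: index = 14 globally.
Step 2: resolve() creates a LOCAL index = 56 (no global keyword!).
Step 3: The global index is unchanged. result = 14

The answer is 14.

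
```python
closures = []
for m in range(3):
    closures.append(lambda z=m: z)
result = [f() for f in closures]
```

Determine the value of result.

Step 1: Default arg z=m captures m at each iteration.
Step 2: Each lambda has its own default: 0, 1, ..., 2.
Step 3: result = [0, 1, 2]

The answer is [0, 1, 2].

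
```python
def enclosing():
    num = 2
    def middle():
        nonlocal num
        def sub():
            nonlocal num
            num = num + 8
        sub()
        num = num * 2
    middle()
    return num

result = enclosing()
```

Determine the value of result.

Step 1: num = 2.
Step 2: sub() adds 8: num = 2 + 8 = 10.
Step 3: middle() doubles: num = 10 * 2 = 20.
Step 4: result = 20

The answer is 20.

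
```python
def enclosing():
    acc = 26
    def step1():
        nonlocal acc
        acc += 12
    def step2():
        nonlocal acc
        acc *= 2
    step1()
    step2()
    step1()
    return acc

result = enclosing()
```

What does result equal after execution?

Step 1: acc = 26.
Step 2: step1(): acc = 26 + 12 = 38.
Step 3: step2(): acc = 38 * 2 = 76.
Step 4: step1(): acc = 76 + 12 = 88. result = 88

The answer is 88.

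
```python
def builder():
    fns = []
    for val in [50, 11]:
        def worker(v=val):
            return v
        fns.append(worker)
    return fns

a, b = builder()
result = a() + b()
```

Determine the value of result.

Step 1: Default argument v=val captures val at each iteration.
Step 2: a() returns 50 (captured at first iteration), b() returns 11 (captured at second).
Step 3: result = 50 + 11 = 61

The answer is 61.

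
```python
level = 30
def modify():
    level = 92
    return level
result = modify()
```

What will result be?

Step 1: Global level = 30.
Step 2: modify() creates local level = 92, shadowing the global.
Step 3: Returns local level = 92. result = 92

The answer is 92.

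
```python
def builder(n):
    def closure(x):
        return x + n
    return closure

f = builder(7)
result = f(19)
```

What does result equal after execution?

Step 1: builder(7) creates a closure that captures n = 7.
Step 2: f(19) calls the closure with x = 19, returning 19 + 7 = 26.
Step 3: result = 26

The answer is 26.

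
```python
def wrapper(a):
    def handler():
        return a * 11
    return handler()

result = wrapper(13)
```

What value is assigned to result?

Step 1: wrapper(13) binds parameter a = 13.
Step 2: handler() accesses a = 13 from enclosing scope.
Step 3: result = 13 * 11 = 143

The answer is 143.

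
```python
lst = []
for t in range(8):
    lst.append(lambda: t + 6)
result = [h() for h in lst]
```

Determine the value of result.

Step 1: All lambdas capture t by reference. After the loop, t = 7.
Step 2: Each call returns 7 + 6 = 13.
Step 3: result = [13, 13, 13, 13, 13, 13, 13, 13]

The answer is [13, 13, 13, 13, 13, 13, 13, 13].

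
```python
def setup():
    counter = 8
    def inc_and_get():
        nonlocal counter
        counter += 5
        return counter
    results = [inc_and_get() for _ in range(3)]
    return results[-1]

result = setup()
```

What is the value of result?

Step 1: counter = 8.
Step 2: Three calls to inc_and_get(), each adding 5.
Step 3: Last value = 8 + 5 * 3 = 23

The answer is 23.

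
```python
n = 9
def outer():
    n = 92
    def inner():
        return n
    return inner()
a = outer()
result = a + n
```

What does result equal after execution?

Step 1: outer() has local n = 92. inner() reads from enclosing.
Step 2: outer() returns 92. Global n = 9 unchanged.
Step 3: result = 92 + 9 = 101

The answer is 101.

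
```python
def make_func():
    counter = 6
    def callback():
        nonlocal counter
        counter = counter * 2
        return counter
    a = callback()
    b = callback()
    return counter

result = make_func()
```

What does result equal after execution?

Step 1: counter starts at 6.
Step 2: First callback(): counter = 6 * 2 = 12.
Step 3: Second callback(): counter = 12 * 2 = 24.
Step 4: result = 24

The answer is 24.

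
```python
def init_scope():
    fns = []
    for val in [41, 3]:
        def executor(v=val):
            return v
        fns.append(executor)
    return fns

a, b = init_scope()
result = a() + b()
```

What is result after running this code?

Step 1: Default argument v=val captures val at each iteration.
Step 2: a() returns 41 (captured at first iteration), b() returns 3 (captured at second).
Step 3: result = 41 + 3 = 44

The answer is 44.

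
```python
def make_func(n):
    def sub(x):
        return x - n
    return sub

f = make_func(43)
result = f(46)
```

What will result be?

Step 1: make_func(43) creates a closure capturing n = 43.
Step 2: f(46) computes 46 - 43 = 3.
Step 3: result = 3

The answer is 3.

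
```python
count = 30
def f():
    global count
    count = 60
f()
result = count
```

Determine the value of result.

Step 1: count = 30 globally.
Step 2: f() declares global count and sets it to 60.
Step 3: After f(), global count = 60. result = 60

The answer is 60.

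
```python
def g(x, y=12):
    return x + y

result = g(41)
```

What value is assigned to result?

Step 1: g(41) uses default y = 12.
Step 2: Returns 41 + 12 = 53.
Step 3: result = 53

The answer is 53.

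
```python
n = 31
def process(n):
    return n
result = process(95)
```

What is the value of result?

Step 1: Global n = 31.
Step 2: process(95) takes parameter n = 95, which shadows the global.
Step 3: result = 95

The answer is 95.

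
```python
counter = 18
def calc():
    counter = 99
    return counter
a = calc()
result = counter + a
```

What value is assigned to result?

Step 1: Global counter = 18. calc() returns local counter = 99.
Step 2: a = 99. Global counter still = 18.
Step 3: result = 18 + 99 = 117

The answer is 117.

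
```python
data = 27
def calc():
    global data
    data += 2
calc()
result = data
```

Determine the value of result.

Step 1: data = 27 globally.
Step 2: calc() modifies global data: data += 2 = 29.
Step 3: result = 29

The answer is 29.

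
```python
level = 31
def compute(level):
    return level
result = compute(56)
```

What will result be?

Step 1: Global level = 31.
Step 2: compute(56) takes parameter level = 56, which shadows the global.
Step 3: result = 56

The answer is 56.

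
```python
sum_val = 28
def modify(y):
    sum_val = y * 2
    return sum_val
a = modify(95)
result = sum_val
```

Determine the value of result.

Step 1: Global sum_val = 28.
Step 2: modify(95) creates local sum_val = 95 * 2 = 190.
Step 3: Global sum_val unchanged because no global keyword. result = 28

The answer is 28.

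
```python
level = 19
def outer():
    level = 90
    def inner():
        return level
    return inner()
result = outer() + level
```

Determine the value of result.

Step 1: Global level = 19. outer() shadows with level = 90.
Step 2: inner() returns enclosing level = 90. outer() = 90.
Step 3: result = 90 + global level (19) = 109

The answer is 109.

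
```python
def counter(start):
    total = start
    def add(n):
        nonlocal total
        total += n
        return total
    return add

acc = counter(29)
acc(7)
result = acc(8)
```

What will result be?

Step 1: counter(29) creates closure with total = 29.
Step 2: First acc(7): total = 29 + 7 = 36.
Step 3: Second acc(8): total = 36 + 8 = 44. result = 44

The answer is 44.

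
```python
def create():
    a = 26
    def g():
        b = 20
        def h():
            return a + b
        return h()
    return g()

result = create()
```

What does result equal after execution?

Step 1: create() defines a = 26. g() defines b = 20.
Step 2: h() accesses both from enclosing scopes: a = 26, b = 20.
Step 3: result = 26 + 20 = 46

The answer is 46.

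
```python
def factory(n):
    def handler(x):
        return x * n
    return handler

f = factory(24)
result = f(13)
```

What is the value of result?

Step 1: factory(24) creates a closure capturing n = 24.
Step 2: f(13) computes 13 * 24 = 312.
Step 3: result = 312

The answer is 312.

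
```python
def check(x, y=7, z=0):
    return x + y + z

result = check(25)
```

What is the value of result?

Step 1: check(25) uses defaults y = 7, z = 0.
Step 2: Returns 25 + 7 + 0 = 32.
Step 3: result = 32

The answer is 32.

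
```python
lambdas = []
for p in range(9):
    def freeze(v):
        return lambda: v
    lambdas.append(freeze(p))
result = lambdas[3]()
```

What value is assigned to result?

Step 1: freeze(p) creates a new scope capturing v = p at call time.
Step 2: lambdas[3] = freeze(3), so its lambda captures v = 3.
Step 3: result = 3 (closure factory fixes late binding)

The answer is 3.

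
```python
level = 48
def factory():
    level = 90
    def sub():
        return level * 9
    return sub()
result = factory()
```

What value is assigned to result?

Step 1: factory() shadows global level with level = 90.
Step 2: sub() finds level = 90 in enclosing scope, computes 90 * 9 = 810.
Step 3: result = 810

The answer is 810.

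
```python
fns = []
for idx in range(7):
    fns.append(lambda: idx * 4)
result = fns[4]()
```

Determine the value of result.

Step 1: All lambdas reference the same variable idx (late binding).
Step 2: After the loop, idx = 6. Every lambda returns idx * 4.
Step 3: fns[4]() = 6 * 4 = 24

The answer is 24.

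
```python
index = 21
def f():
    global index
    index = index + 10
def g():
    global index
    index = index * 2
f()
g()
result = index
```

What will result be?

Step 1: index = 21.
Step 2: f() adds 10: index = 21 + 10 = 31.
Step 3: g() doubles: index = 31 * 2 = 62.
Step 4: result = 62

The answer is 62.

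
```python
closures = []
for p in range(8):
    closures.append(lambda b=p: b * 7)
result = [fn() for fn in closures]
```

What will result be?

Step 1: Default arg b=p captures p at each iteration.
Step 2: closures[k] has b defaulting to k, returns k * 7.
Step 3: result = [0, 7, 14, 21, 28, 35, 42, 49]

The answer is [0, 7, 14, 21, 28, 35, 42, 49].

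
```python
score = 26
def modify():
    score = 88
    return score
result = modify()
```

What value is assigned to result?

Step 1: Global score = 26.
Step 2: modify() creates local score = 88, shadowing the global.
Step 3: Returns local score = 88. result = 88

The answer is 88.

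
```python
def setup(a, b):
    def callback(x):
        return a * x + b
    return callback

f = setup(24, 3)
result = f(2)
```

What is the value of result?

Step 1: setup(24, 3) captures a = 24, b = 3.
Step 2: f(2) computes 24 * 2 + 3 = 51.
Step 3: result = 51

The answer is 51.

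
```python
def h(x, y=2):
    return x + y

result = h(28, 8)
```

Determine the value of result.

Step 1: h(28, 8) overrides default y with 8.
Step 2: Returns 28 + 8 = 36.
Step 3: result = 36

The answer is 36.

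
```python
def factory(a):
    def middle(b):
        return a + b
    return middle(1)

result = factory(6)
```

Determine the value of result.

Step 1: factory(6) passes a = 6.
Step 2: middle(1) has b = 1, reads a = 6 from enclosing.
Step 3: result = 6 + 1 = 7

The answer is 7.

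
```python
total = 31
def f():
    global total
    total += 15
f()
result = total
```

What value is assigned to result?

Step 1: total = 31 globally.
Step 2: f() modifies global total: total += 15 = 46.
Step 3: result = 46

The answer is 46.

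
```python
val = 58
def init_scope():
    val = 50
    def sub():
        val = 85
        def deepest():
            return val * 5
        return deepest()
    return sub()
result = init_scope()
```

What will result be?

Step 1: deepest() looks up val through LEGB: not local, finds val = 85 in enclosing sub().
Step 2: Returns 85 * 5 = 425.
Step 3: result = 425

The answer is 425.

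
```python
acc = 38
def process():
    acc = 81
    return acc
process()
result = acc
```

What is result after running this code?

Step 1: acc = 38 globally.
Step 2: process() creates a LOCAL acc = 81 (no global keyword!).
Step 3: The global acc is unchanged. result = 38

The answer is 38.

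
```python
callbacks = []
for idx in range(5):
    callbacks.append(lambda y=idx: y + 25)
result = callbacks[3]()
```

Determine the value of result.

Step 1: Default argument y=idx captures idx's value at definition time.
Step 2: callbacks[3] was defined when idx = 3, so y defaults to 3.
Step 3: result = 3 + 25 = 28 (default arg fixes the late binding issue)

The answer is 28.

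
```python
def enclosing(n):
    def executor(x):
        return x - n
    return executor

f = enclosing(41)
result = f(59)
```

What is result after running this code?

Step 1: enclosing(41) creates a closure capturing n = 41.
Step 2: f(59) computes 59 - 41 = 18.
Step 3: result = 18

The answer is 18.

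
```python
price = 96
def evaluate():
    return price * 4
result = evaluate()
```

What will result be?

Step 1: price = 96 is defined globally.
Step 2: evaluate() looks up price from global scope = 96, then computes 96 * 4 = 384.
Step 3: result = 384

The answer is 384.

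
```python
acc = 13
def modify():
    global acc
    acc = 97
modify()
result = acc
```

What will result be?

Step 1: acc = 13 globally.
Step 2: modify() declares global acc and sets it to 97.
Step 3: After modify(), global acc = 97. result = 97

The answer is 97.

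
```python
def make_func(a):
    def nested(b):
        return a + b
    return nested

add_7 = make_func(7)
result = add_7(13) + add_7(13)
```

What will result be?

Step 1: add_7 captures a = 7.
Step 2: add_7(13) = 7 + 13 = 20, called twice.
Step 3: result = 20 + 20 = 40

The answer is 40.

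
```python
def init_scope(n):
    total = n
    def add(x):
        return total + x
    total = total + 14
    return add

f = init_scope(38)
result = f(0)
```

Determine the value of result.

Step 1: init_scope(38) sets total = 38, then total = 38 + 14 = 52.
Step 2: Closures capture by reference, so add sees total = 52.
Step 3: f(0) returns 52 + 0 = 52

The answer is 52.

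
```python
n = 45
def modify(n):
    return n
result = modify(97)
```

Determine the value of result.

Step 1: Global n = 45.
Step 2: modify(97) takes parameter n = 97, which shadows the global.
Step 3: result = 97

The answer is 97.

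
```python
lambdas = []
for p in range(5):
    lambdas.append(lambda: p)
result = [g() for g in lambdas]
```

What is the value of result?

Step 1: All 5 lambdas share the same variable p.
Step 2: After the loop, p = 4.
Step 3: Each call returns 4. result = [4, 4, 4, 4, 4]

The answer is [4, 4, 4, 4, 4].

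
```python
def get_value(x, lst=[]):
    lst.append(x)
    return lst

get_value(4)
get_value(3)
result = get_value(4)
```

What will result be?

Step 1: Mutable default argument gotcha! The list [] is created once.
Step 2: Each call appends to the SAME list: [4], [4, 3], [4, 3, 4].
Step 3: result = [4, 3, 4]

The answer is [4, 3, 4].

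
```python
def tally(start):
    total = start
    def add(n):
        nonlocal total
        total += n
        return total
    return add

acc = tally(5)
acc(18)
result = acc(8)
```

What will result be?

Step 1: tally(5) creates closure with total = 5.
Step 2: First acc(18): total = 5 + 18 = 23.
Step 3: Second acc(8): total = 23 + 8 = 31. result = 31

The answer is 31.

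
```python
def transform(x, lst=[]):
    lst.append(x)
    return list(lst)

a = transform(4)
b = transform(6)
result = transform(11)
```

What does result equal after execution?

Step 1: Default list is shared. list() creates copies for return values.
Step 2: Internal list grows: [4] -> [4, 6] -> [4, 6, 11].
Step 3: result = [4, 6, 11]

The answer is [4, 6, 11].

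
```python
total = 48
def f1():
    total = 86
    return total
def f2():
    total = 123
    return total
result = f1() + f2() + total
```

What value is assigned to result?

Step 1: Each function shadows global total with its own local.
Step 2: f1() returns 86, f2() returns 123.
Step 3: Global total = 48 is unchanged. result = 86 + 123 + 48 = 257

The answer is 257.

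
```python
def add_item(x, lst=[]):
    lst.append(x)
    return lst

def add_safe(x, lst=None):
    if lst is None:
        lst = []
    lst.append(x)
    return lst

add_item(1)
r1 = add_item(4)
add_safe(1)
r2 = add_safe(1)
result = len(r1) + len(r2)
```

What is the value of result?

Step 1: add_item shares mutable default: after 2 calls, lst = [1, 4], len = 2.
Step 2: add_safe creates fresh list each time: r2 = [1], len = 1.
Step 3: result = 2 + 1 = 3

The answer is 3.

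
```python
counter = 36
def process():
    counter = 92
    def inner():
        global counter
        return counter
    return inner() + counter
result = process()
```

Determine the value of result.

Step 1: Global counter = 36. process() shadows with local counter = 92.
Step 2: inner() uses global keyword, so inner() returns global counter = 36.
Step 3: process() returns 36 + 92 = 128

The answer is 128.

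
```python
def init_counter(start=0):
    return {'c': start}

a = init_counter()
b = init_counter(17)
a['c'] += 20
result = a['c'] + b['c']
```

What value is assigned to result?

Step 1: init_counter() returns a new dict each call (immutable default 0).
Step 2: a = {'c': 0}, b = {'c': 17}.
Step 3: a['c'] += 20 = 20. result = 20 + 17 = 37

The answer is 37.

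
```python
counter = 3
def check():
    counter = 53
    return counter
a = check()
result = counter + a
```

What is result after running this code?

Step 1: Global counter = 3. check() returns local counter = 53.
Step 2: a = 53. Global counter still = 3.
Step 3: result = 3 + 53 = 56

The answer is 56.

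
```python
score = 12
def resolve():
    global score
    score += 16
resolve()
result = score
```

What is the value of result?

Step 1: score = 12 globally.
Step 2: resolve() modifies global score: score += 16 = 28.
Step 3: result = 28

The answer is 28.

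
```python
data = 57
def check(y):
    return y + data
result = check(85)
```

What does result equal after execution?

Step 1: data = 57 is defined globally.
Step 2: check(85) uses parameter y = 85 and looks up data from global scope = 57.
Step 3: result = 85 + 57 = 142

The answer is 142.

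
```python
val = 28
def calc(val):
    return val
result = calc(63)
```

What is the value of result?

Step 1: Global val = 28.
Step 2: calc(63) takes parameter val = 63, which shadows the global.
Step 3: result = 63

The answer is 63.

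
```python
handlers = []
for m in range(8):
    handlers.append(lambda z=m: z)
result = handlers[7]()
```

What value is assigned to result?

Step 1: Default argument z=m captures m's value at each iteration.
Step 2: handlers[7] captured z = 7 when m was 7.
Step 3: result = 7

The answer is 7.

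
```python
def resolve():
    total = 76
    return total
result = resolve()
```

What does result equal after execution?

Step 1: resolve() defines total = 76 in its local scope.
Step 2: return total finds the local variable total = 76.
Step 3: result = 76

The answer is 76.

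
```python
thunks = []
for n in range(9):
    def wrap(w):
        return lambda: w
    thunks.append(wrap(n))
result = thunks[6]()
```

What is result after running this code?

Step 1: wrap(n) creates a new scope capturing w = n at call time.
Step 2: thunks[6] = wrap(6), so its lambda captures w = 6.
Step 3: result = 6 (closure factory fixes late binding)

The answer is 6.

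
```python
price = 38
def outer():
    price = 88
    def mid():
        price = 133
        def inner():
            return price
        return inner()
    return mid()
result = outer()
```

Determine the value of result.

Step 1: Three levels of shadowing: global 38, outer 88, mid 133.
Step 2: inner() finds price = 133 in enclosing mid() scope.
Step 3: result = 133

The answer is 133.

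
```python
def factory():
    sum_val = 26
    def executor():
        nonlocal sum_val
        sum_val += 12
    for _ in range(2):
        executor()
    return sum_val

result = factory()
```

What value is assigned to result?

Step 1: sum_val = 26.
Step 2: executor() is called 2 times in a loop, each adding 12 via nonlocal.
Step 3: sum_val = 26 + 12 * 2 = 50

The answer is 50.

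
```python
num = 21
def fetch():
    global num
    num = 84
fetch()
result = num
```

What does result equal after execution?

Step 1: num = 21 globally.
Step 2: fetch() declares global num and sets it to 84.
Step 3: After fetch(), global num = 84. result = 84

The answer is 84.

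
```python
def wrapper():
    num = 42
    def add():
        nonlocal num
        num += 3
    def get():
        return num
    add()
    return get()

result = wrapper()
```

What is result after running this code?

Step 1: num = 42. add() modifies it via nonlocal, get() reads it.
Step 2: add() makes num = 42 + 3 = 45.
Step 3: get() returns 45. result = 45

The answer is 45.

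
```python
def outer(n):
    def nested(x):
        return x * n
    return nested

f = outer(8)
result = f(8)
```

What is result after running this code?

Step 1: outer(8) creates a closure capturing n = 8.
Step 2: f(8) computes 8 * 8 = 64.
Step 3: result = 64

The answer is 64.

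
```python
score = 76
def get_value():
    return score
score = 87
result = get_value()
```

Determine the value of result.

Step 1: score is first set to 76, then reassigned to 87.
Step 2: get_value() is called after the reassignment, so it looks up the current global score = 87.
Step 3: result = 87

The answer is 87.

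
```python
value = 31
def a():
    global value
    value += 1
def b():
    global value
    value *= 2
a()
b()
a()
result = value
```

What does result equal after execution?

Step 1: value = 31.
Step 2: a(): value = 31 + 1 = 32.
Step 3: b(): value = 32 * 2 = 64.
Step 4: a(): value = 64 + 1 = 65

The answer is 65.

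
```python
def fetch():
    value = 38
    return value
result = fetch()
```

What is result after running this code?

Step 1: fetch() defines value = 38 in its local scope.
Step 2: return value finds the local variable value = 38.
Step 3: result = 38

The answer is 38.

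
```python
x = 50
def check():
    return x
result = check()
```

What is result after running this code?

Step 1: x = 50 is defined in the global scope.
Step 2: check() looks up x. No local x exists, so Python checks the global scope via LEGB rule and finds x = 50.
Step 3: result = 50

The answer is 50.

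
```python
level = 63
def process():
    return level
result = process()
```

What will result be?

Step 1: level = 63 is defined in the global scope.
Step 2: process() looks up level. No local level exists, so Python checks the global scope via LEGB rule and finds level = 63.
Step 3: result = 63

The answer is 63.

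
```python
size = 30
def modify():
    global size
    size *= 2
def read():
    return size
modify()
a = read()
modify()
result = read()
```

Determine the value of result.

Step 1: size = 30.
Step 2: First modify(): size = 30 * 2 = 60.
Step 3: Second modify(): size = 60 * 2 = 120.
Step 4: read() returns 120

The answer is 120.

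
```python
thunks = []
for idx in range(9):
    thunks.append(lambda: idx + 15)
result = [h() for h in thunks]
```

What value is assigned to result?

Step 1: All lambdas capture idx by reference. After the loop, idx = 8.
Step 2: Each call returns 8 + 15 = 23.
Step 3: result = [23, 23, 23, 23, 23, 23, 23, 23, 23]

The answer is [23, 23, 23, 23, 23, 23, 23, 23, 23].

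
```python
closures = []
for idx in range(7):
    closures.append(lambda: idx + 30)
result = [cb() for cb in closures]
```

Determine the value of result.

Step 1: All lambdas capture idx by reference. After the loop, idx = 6.
Step 2: Each call returns 6 + 30 = 36.
Step 3: result = [36, 36, 36, 36, 36, 36, 36]

The answer is [36, 36, 36, 36, 36, 36, 36].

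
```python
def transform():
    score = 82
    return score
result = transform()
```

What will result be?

Step 1: transform() defines score = 82 in its local scope.
Step 2: return score finds the local variable score = 82.
Step 3: result = 82

The answer is 82.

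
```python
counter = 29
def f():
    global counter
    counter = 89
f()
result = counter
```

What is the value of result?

Step 1: counter = 29 globally.
Step 2: f() declares global counter and sets it to 89.
Step 3: After f(), global counter = 89. result = 89

The answer is 89.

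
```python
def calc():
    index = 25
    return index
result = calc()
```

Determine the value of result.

Step 1: calc() defines index = 25 in its local scope.
Step 2: return index finds the local variable index = 25.
Step 3: result = 25

The answer is 25.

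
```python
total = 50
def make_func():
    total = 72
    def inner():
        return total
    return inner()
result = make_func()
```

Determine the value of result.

Step 1: total = 50 globally, but make_func() defines total = 72 locally.
Step 2: inner() looks up total. Not in local scope, so checks enclosing scope (make_func) and finds total = 72.
Step 3: result = 72

The answer is 72.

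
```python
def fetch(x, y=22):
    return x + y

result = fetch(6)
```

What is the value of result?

Step 1: fetch(6) uses default y = 22.
Step 2: Returns 6 + 22 = 28.
Step 3: result = 28

The answer is 28.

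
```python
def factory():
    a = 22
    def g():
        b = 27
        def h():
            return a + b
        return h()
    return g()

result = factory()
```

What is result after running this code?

Step 1: factory() defines a = 22. g() defines b = 27.
Step 2: h() accesses both from enclosing scopes: a = 22, b = 27.
Step 3: result = 22 + 27 = 49

The answer is 49.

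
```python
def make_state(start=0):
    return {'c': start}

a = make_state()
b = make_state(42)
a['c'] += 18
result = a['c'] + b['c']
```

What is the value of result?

Step 1: make_state() returns a new dict each call (immutable default 0).
Step 2: a = {'c': 0}, b = {'c': 42}.
Step 3: a['c'] += 18 = 18. result = 18 + 42 = 60

The answer is 60.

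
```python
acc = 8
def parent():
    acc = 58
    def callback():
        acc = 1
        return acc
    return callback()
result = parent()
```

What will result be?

Step 1: Three scopes define acc: global (8), parent (58), callback (1).
Step 2: callback() has its own local acc = 1, which shadows both enclosing and global.
Step 3: result = 1 (local wins in LEGB)

The answer is 1.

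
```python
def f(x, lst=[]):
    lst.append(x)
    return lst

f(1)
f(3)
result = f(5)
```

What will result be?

Step 1: Mutable default argument gotcha! The list [] is created once.
Step 2: Each call appends to the SAME list: [1], [1, 3], [1, 3, 5].
Step 3: result = [1, 3, 5]

The answer is [1, 3, 5].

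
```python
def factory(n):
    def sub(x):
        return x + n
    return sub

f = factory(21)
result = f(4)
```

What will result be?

Step 1: factory(21) creates a closure that captures n = 21.
Step 2: f(4) calls the closure with x = 4, returning 4 + 21 = 25.
Step 3: result = 25

The answer is 25.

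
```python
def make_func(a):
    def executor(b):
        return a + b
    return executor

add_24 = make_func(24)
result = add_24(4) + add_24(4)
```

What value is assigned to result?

Step 1: add_24 captures a = 24.
Step 2: add_24(4) = 24 + 4 = 28, called twice.
Step 3: result = 28 + 28 = 56

The answer is 56.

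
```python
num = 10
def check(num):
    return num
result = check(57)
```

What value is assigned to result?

Step 1: Global num = 10.
Step 2: check(57) takes parameter num = 57, which shadows the global.
Step 3: result = 57

The answer is 57.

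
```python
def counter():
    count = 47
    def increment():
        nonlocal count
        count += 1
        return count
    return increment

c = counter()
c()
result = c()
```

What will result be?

Step 1: counter() creates closure with count = 47.
Step 2: Each c() call increments count via nonlocal. After 2 calls: 47 + 2 = 49.
Step 3: result = 49

The answer is 49.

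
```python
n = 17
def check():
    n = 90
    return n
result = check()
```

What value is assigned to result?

Step 1: Global n = 17.
Step 2: check() creates local n = 90, shadowing the global.
Step 3: Returns local n = 90. result = 90

The answer is 90.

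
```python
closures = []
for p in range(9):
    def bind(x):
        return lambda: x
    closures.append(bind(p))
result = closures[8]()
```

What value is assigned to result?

Step 1: bind(p) creates a new scope capturing x = p at call time.
Step 2: closures[8] = bind(8), so its lambda captures x = 8.
Step 3: result = 8 (closure factory fixes late binding)

The answer is 8.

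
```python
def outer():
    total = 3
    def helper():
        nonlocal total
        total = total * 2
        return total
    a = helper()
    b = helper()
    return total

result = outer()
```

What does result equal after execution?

Step 1: total starts at 3.
Step 2: First helper(): total = 3 * 2 = 6.
Step 3: Second helper(): total = 6 * 2 = 12.
Step 4: result = 12

The answer is 12.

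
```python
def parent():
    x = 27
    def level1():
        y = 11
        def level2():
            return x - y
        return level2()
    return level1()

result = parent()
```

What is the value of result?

Step 1: x = 27 in parent. y = 11 in level1.
Step 2: level2() reads x = 27 and y = 11 from enclosing scopes.
Step 3: result = 27 - 11 = 16

The answer is 16.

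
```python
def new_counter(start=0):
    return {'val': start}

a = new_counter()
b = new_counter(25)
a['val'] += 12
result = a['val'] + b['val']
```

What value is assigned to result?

Step 1: new_counter() returns a new dict each call (immutable default 0).
Step 2: a = {'val': 0}, b = {'val': 25}.
Step 3: a['val'] += 12 = 12. result = 12 + 25 = 37

The answer is 37.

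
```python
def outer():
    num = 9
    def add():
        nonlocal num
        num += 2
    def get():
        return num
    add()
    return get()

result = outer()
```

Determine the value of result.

Step 1: num = 9. add() modifies it via nonlocal, get() reads it.
Step 2: add() makes num = 9 + 2 = 11.
Step 3: get() returns 11. result = 11

The answer is 11.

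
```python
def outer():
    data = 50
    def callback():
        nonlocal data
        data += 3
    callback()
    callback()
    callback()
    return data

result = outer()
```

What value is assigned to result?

Step 1: data starts at 50.
Step 2: callback() is called 3 times, each adding 3.
Step 3: data = 50 + 3 * 3 = 59

The answer is 59.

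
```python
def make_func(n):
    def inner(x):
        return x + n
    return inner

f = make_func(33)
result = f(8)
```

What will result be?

Step 1: make_func(33) creates a closure that captures n = 33.
Step 2: f(8) calls the closure with x = 8, returning 8 + 33 = 41.
Step 3: result = 41

The answer is 41.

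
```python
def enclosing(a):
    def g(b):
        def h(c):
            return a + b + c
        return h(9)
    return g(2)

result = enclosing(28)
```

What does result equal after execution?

Step 1: a = 28, b = 2, c = 9 across three nested scopes.
Step 2: h() accesses all three via LEGB rule.
Step 3: result = 28 + 2 + 9 = 39

The answer is 39.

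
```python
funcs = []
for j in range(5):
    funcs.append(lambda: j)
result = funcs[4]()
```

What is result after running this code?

Step 1: The loop creates 5 lambdas, all referencing the same variable j.
Step 2: After the loop, j = 4 (final value).
Step 3: funcs[4]() looks up j at call time and finds 4. This is the late binding gotcha. result = 4

The answer is 4.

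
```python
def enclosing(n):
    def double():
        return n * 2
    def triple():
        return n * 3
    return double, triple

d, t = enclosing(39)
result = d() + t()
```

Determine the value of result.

Step 1: Both closures capture the same n = 39.
Step 2: d() = 39 * 2 = 78, t() = 39 * 3 = 117.
Step 3: result = 78 + 117 = 195

The answer is 195.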